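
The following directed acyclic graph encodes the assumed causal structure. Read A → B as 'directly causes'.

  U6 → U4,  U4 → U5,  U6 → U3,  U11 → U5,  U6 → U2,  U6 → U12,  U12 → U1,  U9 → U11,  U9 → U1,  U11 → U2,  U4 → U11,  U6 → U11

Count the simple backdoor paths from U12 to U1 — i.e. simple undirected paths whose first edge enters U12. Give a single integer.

4

A backdoor path from U12 to U1 is any simple undirected path whose first edge points into U12 (i.e. leaves U12 via a parent).
Parents of U12: {U6}.
Enumerating:
  P1: U12 <- U6 -> U4 -> U11 <- U9 -> U1
  P2: U12 <- U6 -> U4 -> U5 <- U11 <- U9 -> U1
  P3: U12 <- U6 -> U11 <- U9 -> U1
  P4: U12 <- U6 -> U2 <- U11 <- U9 -> U1
That exhausts the simple backdoor paths. Count: 4.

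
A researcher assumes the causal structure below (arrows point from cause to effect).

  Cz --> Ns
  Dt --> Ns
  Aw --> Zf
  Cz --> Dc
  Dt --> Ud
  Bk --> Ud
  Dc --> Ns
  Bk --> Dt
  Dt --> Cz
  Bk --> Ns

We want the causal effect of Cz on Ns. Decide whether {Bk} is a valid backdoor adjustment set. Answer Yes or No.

No

Backdoor paths from Cz to Ns (paths whose first edge points into Cz):
  P1: Cz <- Dt <- Bk -> Ns
  P2: Cz <- Dt -> Ud <- Bk -> Ns
  P3: Cz <- Dt -> Ns
Condition 1 (no descendant of Cz in the set): holds — descendants of Cz are {Dc, Ns}; none are in {Bk}.
Condition 2 (every backdoor path blocked by {Bk}):
  P1: blocked at fork node Bk ∈ conditioning set.
  P2: blocked at collider Ud (neither it nor any descendant is in the conditioning set).
  P3: open — no interior node is in the conditioning set.
{Bk} does not satisfy the backdoor criterion.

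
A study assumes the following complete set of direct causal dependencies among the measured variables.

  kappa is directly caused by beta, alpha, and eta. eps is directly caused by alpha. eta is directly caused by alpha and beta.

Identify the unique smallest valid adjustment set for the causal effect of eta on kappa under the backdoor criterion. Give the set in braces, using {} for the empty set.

Variables eligible for adjustment (non-descendants of eta, excluding eta and kappa): {alpha, beta, eps}.
Backdoor paths from eta to kappa:
  P1: eta <- alpha -> kappa
  P2: eta <- beta -> kappa
The empty set is not sufficient: P1 (eta <- alpha -> kappa) has no collider blocking it and no conditioned non-collider, so it is open.
Try {alpha, beta}:
  P1: blocked at fork node alpha ∈ conditioning set.
  P2: blocked at fork node beta ∈ conditioning set.
{alpha, beta} contains no descendant of eta and blocks every backdoor path.
Every element of {alpha, beta} is needed (dropping alpha leaves P1 open; dropping beta leaves P2 open), so no proper subset is valid.
Among all size-2 subsets of the eligible variables, only {alpha, beta} blocks every backdoor path, so it is the unique smallest valid adjustment set.

{alpha, beta}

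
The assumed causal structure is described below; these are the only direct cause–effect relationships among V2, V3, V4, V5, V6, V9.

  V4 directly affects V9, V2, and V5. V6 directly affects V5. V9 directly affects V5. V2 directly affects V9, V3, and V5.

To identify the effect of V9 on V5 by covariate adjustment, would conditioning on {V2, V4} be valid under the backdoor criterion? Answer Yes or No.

Yes

Backdoor paths from V9 to V5 (paths whose first edge points into V9):
  P1: V9 <- V4 -> V2 -> V5
  P2: V9 <- V4 -> V5
  P3: V9 <- V2 <- V4 -> V5
  P4: V9 <- V2 -> V5
Condition 1 (no descendant of V9 in the set): holds — descendants of V9 are {V5}; none are in {V2, V4}.
Condition 2 (every backdoor path blocked by {V2, V4}):
  P1: blocked at fork node V4 ∈ conditioning set.
  P2: blocked at fork node V4 ∈ conditioning set.
  P3: blocked at chain node V2 ∈ conditioning set.
  P4: blocked at fork node V2 ∈ conditioning set.
{V2, V4} satisfies the backdoor criterion.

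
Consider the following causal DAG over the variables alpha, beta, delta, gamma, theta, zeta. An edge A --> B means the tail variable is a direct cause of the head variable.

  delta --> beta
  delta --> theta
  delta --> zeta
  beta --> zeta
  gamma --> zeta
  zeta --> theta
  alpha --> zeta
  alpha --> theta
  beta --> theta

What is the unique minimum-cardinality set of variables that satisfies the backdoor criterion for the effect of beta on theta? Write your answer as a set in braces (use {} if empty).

{delta}

Variables eligible for adjustment (non-descendants of beta, excluding beta and theta): {alpha, delta, gamma}.
Backdoor paths from beta to theta:
  P1: beta <- delta -> zeta <- alpha -> theta
  P2: beta <- delta -> zeta -> theta
  P3: beta <- delta -> theta
The empty set is not sufficient: P2 (beta <- delta -> zeta -> theta) has no collider blocking it and no conditioned non-collider, so it is open.
Try {delta}:
  P1: blocked at fork node delta ∈ conditioning set.
  P2: blocked at fork node delta ∈ conditioning set.
  P3: blocked at fork node delta ∈ conditioning set.
{delta} contains no descendant of beta and blocks every backdoor path.
No other singleton works — e.g. {gamma} leaves P2 open — so {delta} is the unique smallest valid adjustment set.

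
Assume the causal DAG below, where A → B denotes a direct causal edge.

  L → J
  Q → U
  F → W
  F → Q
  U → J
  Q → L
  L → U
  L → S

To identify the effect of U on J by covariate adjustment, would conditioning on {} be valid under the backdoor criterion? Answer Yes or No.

Backdoor paths from U to J (paths whose first edge points into U):
  P1: U <- Q -> L -> J
  P2: U <- L -> J
Condition 1 (no descendant of U in the set): holds — descendants of U are {J}; none are in {}.
Condition 2 (every backdoor path blocked by {}):
  P1: open — no interior node is in the conditioning set.
  P2: open — no interior node is in the conditioning set.
{} does not satisfy the backdoor criterion.

No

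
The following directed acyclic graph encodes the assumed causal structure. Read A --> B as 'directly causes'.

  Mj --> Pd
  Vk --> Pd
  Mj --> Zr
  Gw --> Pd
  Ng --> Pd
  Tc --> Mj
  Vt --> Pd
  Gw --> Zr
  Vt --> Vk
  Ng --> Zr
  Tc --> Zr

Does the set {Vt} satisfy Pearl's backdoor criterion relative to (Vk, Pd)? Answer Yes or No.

Backdoor paths from Vk to Pd (paths whose first edge points into Vk):
  P1: Vk <- Vt -> Pd
Condition 1 (no descendant of Vk in the set): holds — descendants of Vk are {Pd}; none are in {Vt}.
Condition 2 (every backdoor path blocked by {Vt}):
  P1: blocked at fork node Vt ∈ conditioning set.
{Vt} satisfies the backdoor criterion.

Yes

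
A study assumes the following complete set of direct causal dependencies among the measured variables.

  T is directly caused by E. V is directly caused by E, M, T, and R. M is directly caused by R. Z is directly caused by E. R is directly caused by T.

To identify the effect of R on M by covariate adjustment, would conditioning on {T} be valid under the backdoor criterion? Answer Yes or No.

Backdoor paths from R to M (paths whose first edge points into R):
  P1: R <- T <- E -> V <- M
  P2: R <- T -> V <- M
Condition 1 (no descendant of R in the set): holds — descendants of R are {M, V}; none are in {T}.
Condition 2 (every backdoor path blocked by {T}):
  P1: blocked at chain node T ∈ conditioning set.
  P2: blocked at fork node T ∈ conditioning set.
{T} satisfies the backdoor criterion.

Yes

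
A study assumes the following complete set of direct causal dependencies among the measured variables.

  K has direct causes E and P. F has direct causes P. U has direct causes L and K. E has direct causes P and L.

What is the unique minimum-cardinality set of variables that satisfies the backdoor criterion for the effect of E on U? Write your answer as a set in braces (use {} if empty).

Variables eligible for adjustment (non-descendants of E, excluding E and U): {F, L, P}.
Backdoor paths from E to U:
  P1: E <- P -> K -> U
  P2: E <- L -> U
The empty set is not sufficient: P1 (E <- P -> K -> U) has no collider blocking it and no conditioned non-collider, so it is open.
Try {L, P}:
  P1: blocked at fork node P ∈ conditioning set.
  P2: blocked at fork node L ∈ conditioning set.
{L, P} contains no descendant of E and blocks every backdoor path.
Every element of {L, P} is needed (dropping L leaves P2 open; dropping P leaves P1 open), so no proper subset is valid.
Among all size-2 subsets of the eligible variables, only {L, P} blocks every backdoor path, so it is the unique smallest valid adjustment set.

{L, P}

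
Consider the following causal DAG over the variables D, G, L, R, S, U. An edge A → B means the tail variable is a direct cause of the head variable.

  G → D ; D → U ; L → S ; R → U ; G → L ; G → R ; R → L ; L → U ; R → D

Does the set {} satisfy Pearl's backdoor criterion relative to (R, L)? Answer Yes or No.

Backdoor paths from R to L (paths whose first edge points into R):
  P1: R <- G -> L
  P2: R <- G -> D -> U <- L
Condition 1 (no descendant of R in the set): holds — descendants of R are {D, L, S, U}; none are in {}.
Condition 2 (every backdoor path blocked by {}):
  P1: open — no interior node is in the conditioning set.
  P2: blocked at collider U (neither it nor any descendant is in the conditioning set).
{} does not satisfy the backdoor criterion.

No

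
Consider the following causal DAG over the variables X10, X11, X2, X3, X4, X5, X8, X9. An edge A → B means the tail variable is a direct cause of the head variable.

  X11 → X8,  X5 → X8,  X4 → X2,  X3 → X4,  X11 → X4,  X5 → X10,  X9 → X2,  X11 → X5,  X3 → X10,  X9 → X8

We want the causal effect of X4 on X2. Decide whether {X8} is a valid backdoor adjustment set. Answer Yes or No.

No

Backdoor paths from X4 to X2 (paths whose first edge points into X4):
  P1: X4 <- X11 -> X5 -> X8 <- X9 -> X2
  P2: X4 <- X11 -> X8 <- X9 -> X2
  P3: X4 <- X3 -> X10 <- X5 <- X11 -> X8 <- X9 -> X2
  P4: X4 <- X3 -> X10 <- X5 -> X8 <- X9 -> X2
Condition 1 (no descendant of X4 in the set): holds — descendants of X4 are {X2}; none are in {X8}.
Condition 2 (every backdoor path blocked by {X8}):
  P1: open — collider(s) X8 are conditioned on (or have a conditioned descendant) and no non-collider on the path is in the set.
  P2: open — collider(s) X8 are conditioned on (or have a conditioned descendant) and no non-collider on the path is in the set.
  P3: blocked at collider X10 (neither it nor any descendant is in the conditioning set).
  P4: blocked at collider X10 (neither it nor any descendant is in the conditioning set).
{X8} does not satisfy the backdoor criterion.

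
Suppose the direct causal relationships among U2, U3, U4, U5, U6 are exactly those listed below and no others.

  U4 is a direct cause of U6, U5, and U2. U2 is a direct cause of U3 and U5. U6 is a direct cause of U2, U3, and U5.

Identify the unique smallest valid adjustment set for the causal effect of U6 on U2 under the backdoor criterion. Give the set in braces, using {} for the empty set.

{U4}

Variables eligible for adjustment (non-descendants of U6, excluding U6 and U2): {U4}.
Backdoor paths from U6 to U2:
  P1: U6 <- U4 -> U2
  P2: U6 <- U4 -> U5 <- U2
The empty set is not sufficient: P1 (U6 <- U4 -> U2) has no collider blocking it and no conditioned non-collider, so it is open.
Try {U4}:
  P1: blocked at fork node U4 ∈ conditioning set.
  P2: blocked at fork node U4 ∈ conditioning set.
{U4} contains no descendant of U6 and blocks every backdoor path.
{U4} is the unique smallest valid adjustment set.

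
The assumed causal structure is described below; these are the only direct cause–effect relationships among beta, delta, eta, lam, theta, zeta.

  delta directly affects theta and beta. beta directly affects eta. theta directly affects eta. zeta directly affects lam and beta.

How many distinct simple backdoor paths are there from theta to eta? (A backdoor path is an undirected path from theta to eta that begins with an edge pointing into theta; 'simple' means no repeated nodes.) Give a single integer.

A backdoor path from theta to eta is any simple undirected path whose first edge points into theta (i.e. leaves theta via a parent).
Parents of theta: {delta}.
Enumerating:
  P1: theta <- delta -> beta -> eta
That exhausts the simple backdoor paths. Count: 1.

1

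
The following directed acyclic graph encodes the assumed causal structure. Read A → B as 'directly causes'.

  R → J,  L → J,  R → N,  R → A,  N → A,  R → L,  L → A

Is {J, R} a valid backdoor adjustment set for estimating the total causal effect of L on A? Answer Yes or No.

No

Backdoor paths from L to A (paths whose first edge points into L):
  P1: L <- R -> N -> A
  P2: L <- R -> A
Condition 1 (no descendant of L in the set): FAILS — J is a descendant of L.
Condition 2 (every backdoor path blocked by {J, R}):
  P1: blocked at fork node R ∈ conditioning set.
  P2: blocked at fork node R ∈ conditioning set.
{J, R} does not satisfy the backdoor criterion.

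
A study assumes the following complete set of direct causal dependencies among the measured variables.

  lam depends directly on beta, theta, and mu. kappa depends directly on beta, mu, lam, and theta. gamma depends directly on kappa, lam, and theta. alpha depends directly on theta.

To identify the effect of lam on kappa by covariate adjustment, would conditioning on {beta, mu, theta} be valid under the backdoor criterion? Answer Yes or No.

Backdoor paths from lam to kappa (paths whose first edge points into lam):
  P1: lam <- beta -> kappa
  P2: lam <- theta -> kappa
  P3: lam <- theta -> gamma <- kappa
  P4: lam <- mu -> kappa
Condition 1 (no descendant of lam in the set): holds — descendants of lam are {gamma, kappa}; none are in {beta, mu, theta}.
Condition 2 (every backdoor path blocked by {beta, mu, theta}):
  P1: blocked at fork node beta ∈ conditioning set.
  P2: blocked at fork node theta ∈ conditioning set.
  P3: blocked at fork node theta ∈ conditioning set.
  P4: blocked at fork node mu ∈ conditioning set.
{beta, mu, theta} satisfies the backdoor criterion.

Yes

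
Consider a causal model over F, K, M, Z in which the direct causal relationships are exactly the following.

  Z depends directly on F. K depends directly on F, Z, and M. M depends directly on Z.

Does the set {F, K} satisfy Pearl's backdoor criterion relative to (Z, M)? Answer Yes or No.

No

Backdoor paths from Z to M (paths whose first edge points into Z):
  P1: Z <- F -> K <- M
Condition 1 (no descendant of Z in the set): FAILS — K is a descendant of Z.
Condition 2 (every backdoor path blocked by {F, K}):
  P1: blocked at fork node F ∈ conditioning set.
{F, K} does not satisfy the backdoor criterion.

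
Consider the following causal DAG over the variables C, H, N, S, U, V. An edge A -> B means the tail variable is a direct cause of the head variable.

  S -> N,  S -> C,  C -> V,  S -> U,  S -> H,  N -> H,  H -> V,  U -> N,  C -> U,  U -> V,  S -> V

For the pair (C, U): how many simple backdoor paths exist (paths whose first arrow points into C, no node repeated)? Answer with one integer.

A backdoor path from C to U is any simple undirected path whose first edge points into C (i.e. leaves C via a parent).
Parents of C: {S}.
Enumerating:
  P1: C <- S -> U
  P2: C <- S -> N <- U
  P3: C <- S -> N -> H -> V <- U
  P4: C <- S -> H <- N <- U
  P5: C <- S -> H -> V <- U
  P6: C <- S -> V <- U
  P7: C <- S -> V <- H <- N <- U
That exhausts the simple backdoor paths. Count: 7.

7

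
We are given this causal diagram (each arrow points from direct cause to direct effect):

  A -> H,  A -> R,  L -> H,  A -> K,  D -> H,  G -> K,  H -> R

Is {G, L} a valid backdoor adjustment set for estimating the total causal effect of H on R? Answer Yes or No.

No

Backdoor paths from H to R (paths whose first edge points into H):
  P1: H <- A -> R
Condition 1 (no descendant of H in the set): holds — descendants of H are {R}; none are in {G, L}.
Condition 2 (every backdoor path blocked by {G, L}):
  P1: open — no interior node is in the conditioning set.
{G, L} does not satisfy the backdoor criterion.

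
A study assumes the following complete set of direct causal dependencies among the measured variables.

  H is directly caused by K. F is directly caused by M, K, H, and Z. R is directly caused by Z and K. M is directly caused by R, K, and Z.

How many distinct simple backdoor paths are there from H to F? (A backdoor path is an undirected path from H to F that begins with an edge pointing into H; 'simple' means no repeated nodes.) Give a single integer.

8

A backdoor path from H to F is any simple undirected path whose first edge points into H (i.e. leaves H via a parent).
Parents of H: {K}.
Enumerating:
  P1: H <- K -> R <- Z -> M -> F
  P2: H <- K -> R <- Z -> F
  P3: H <- K -> R -> M <- Z -> F
  P4: H <- K -> R -> M -> F
  P5: H <- K -> M <- Z -> F
  P6: H <- K -> M <- R <- Z -> F
  P7: H <- K -> M -> F
  P8: H <- K -> F
That exhausts the simple backdoor paths. Count: 8.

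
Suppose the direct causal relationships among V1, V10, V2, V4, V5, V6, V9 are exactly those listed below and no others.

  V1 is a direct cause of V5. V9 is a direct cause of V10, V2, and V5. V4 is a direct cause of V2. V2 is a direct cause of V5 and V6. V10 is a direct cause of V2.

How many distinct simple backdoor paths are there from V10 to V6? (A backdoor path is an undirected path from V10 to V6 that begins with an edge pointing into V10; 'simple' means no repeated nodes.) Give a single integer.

A backdoor path from V10 to V6 is any simple undirected path whose first edge points into V10 (i.e. leaves V10 via a parent).
Parents of V10: {V9}.
Enumerating:
  P1: V10 <- V9 -> V2 -> V6
  P2: V10 <- V9 -> V5 <- V2 -> V6
That exhausts the simple backdoor paths. Count: 2.

2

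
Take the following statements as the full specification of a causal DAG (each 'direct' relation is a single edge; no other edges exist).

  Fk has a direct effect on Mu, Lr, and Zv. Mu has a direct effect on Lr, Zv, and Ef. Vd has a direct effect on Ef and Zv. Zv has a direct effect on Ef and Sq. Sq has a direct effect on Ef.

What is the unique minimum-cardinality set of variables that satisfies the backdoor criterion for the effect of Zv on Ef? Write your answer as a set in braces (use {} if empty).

Variables eligible for adjustment (non-descendants of Zv, excluding Zv and Ef): {Fk, Lr, Mu, Vd}.
Backdoor paths from Zv to Ef:
  P1: Zv <- Fk -> Mu -> Ef
  P2: Zv <- Fk -> Lr <- Mu -> Ef
  P3: Zv <- Vd -> Ef
  P4: Zv <- Mu -> Ef
The empty set is not sufficient: P1 (Zv <- Fk -> Mu -> Ef) has no collider blocking it and no conditioned non-collider, so it is open.
Try {Mu, Vd}:
  P1: blocked at chain node Mu ∈ conditioning set.
  P2: blocked at collider Lr (neither it nor any descendant is in the conditioning set).
  P3: blocked at fork node Vd ∈ conditioning set.
  P4: blocked at fork node Mu ∈ conditioning set.
{Mu, Vd} contains no descendant of Zv and blocks every backdoor path.
Every element of {Mu, Vd} is needed (dropping Mu leaves P1 open; dropping Vd leaves P3 open), so no proper subset is valid.
Among all size-2 subsets of the eligible variables, only {Mu, Vd} blocks every backdoor path, so it is the unique smallest valid adjustment set.

{Mu, Vd}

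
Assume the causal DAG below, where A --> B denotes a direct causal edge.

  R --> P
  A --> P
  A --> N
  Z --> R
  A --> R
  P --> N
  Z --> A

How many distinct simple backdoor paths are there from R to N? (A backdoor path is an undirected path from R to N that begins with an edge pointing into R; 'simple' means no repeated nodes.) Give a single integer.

A backdoor path from R to N is any simple undirected path whose first edge points into R (i.e. leaves R via a parent).
Parents of R: {A, Z}.
Enumerating:
  P1: R <- Z -> A -> P -> N
  P2: R <- Z -> A -> N
  P3: R <- A -> P -> N
  P4: R <- A -> N
That exhausts the simple backdoor paths. Count: 4.

4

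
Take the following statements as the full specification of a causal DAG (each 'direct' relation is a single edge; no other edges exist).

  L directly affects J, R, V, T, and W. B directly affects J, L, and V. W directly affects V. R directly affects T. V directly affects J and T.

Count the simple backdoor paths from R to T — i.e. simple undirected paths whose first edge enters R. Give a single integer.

A backdoor path from R to T is any simple undirected path whose first edge points into R (i.e. leaves R via a parent).
Parents of R: {L}.
Enumerating:
  P1: R <- L <- B -> V -> T
  P2: R <- L <- B -> J <- V -> T
  P3: R <- L -> W -> V -> T
  P4: R <- L -> V -> T
  P5: R <- L -> J <- B -> V -> T
  P6: R <- L -> J <- V -> T
  P7: R <- L -> T
That exhausts the simple backdoor paths. Count: 7.

7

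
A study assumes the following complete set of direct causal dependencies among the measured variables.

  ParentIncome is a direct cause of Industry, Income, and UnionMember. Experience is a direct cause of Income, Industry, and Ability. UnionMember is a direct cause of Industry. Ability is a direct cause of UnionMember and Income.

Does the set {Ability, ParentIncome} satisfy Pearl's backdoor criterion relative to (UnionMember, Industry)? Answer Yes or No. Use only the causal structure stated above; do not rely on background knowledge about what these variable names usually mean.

Yes

Backdoor paths from UnionMember to Industry (paths whose first edge points into UnionMember):
  P1: UnionMember <- ParentIncome -> Income <- Experience -> Industry
  P2: UnionMember <- ParentIncome -> Income <- Ability <- Experience -> Industry
  P3: UnionMember <- ParentIncome -> Industry
  P4: UnionMember <- Ability <- Experience -> Income <- ParentIncome -> Industry
  P5: UnionMember <- Ability <- Experience -> Industry
  P6: UnionMember <- Ability -> Income <- ParentIncome -> Industry
  P7: UnionMember <- Ability -> Income <- Experience -> Industry
Condition 1 (no descendant of UnionMember in the set): holds — descendants of UnionMember are {Industry}; none are in {Ability, ParentIncome}.
Condition 2 (every backdoor path blocked by {Ability, ParentIncome}):
  P1: blocked at fork node ParentIncome ∈ conditioning set.
  P2: blocked at fork node ParentIncome ∈ conditioning set.
  P3: blocked at fork node ParentIncome ∈ conditioning set.
  P4: blocked at chain node Ability ∈ conditioning set.
  P5: blocked at chain node Ability ∈ conditioning set.
  P6: blocked at fork node Ability ∈ conditioning set.
  P7: blocked at fork node Ability ∈ conditioning set.
{Ability, ParentIncome} satisfies the backdoor criterion.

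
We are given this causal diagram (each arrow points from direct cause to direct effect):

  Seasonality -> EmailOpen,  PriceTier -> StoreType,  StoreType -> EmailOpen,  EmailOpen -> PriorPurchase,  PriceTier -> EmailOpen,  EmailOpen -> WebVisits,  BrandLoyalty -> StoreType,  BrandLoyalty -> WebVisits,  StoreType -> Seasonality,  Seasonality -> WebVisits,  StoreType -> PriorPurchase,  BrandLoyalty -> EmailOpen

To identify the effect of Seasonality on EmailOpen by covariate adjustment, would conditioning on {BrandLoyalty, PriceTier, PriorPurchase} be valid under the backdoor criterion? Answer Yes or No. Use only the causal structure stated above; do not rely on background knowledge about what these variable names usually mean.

Backdoor paths from Seasonality to EmailOpen (paths whose first edge points into Seasonality):
  P1: Seasonality <- StoreType <- BrandLoyalty -> EmailOpen
  P2: Seasonality <- StoreType <- BrandLoyalty -> WebVisits <- EmailOpen
  P3: Seasonality <- StoreType <- PriceTier -> EmailOpen
  P4: Seasonality <- StoreType -> EmailOpen
  P5: Seasonality <- StoreType -> PriorPurchase <- EmailOpen
Condition 1 (no descendant of Seasonality in the set): FAILS — PriorPurchase is a descendant of Seasonality.
Condition 2 (every backdoor path blocked by {BrandLoyalty, PriceTier, PriorPurchase}):
  P1: blocked at fork node BrandLoyalty ∈ conditioning set.
  P2: blocked at fork node BrandLoyalty ∈ conditioning set.
  P3: blocked at fork node PriceTier ∈ conditioning set.
  P4: open — no interior node is in the conditioning set.
  P5: open — collider(s) PriorPurchase are conditioned on (or have a conditioned descendant) and no non-collider on the path is in the set.
{BrandLoyalty, PriceTier, PriorPurchase} does not satisfy the backdoor criterion.

No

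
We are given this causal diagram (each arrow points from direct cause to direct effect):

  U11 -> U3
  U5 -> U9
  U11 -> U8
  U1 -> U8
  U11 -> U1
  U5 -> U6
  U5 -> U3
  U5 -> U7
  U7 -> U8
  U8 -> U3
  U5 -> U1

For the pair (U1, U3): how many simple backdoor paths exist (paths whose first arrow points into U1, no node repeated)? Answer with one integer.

6

A backdoor path from U1 to U3 is any simple undirected path whose first edge points into U1 (i.e. leaves U1 via a parent).
Parents of U1: {U11, U5}.
Enumerating:
  P1: U1 <- U11 -> U8 <- U7 <- U5 -> U3
  P2: U1 <- U11 -> U8 -> U3
  P3: U1 <- U11 -> U3
  P4: U1 <- U5 -> U7 -> U8 <- U11 -> U3
  P5: U1 <- U5 -> U7 -> U8 -> U3
  P6: U1 <- U5 -> U3
That exhausts the simple backdoor paths. Count: 6.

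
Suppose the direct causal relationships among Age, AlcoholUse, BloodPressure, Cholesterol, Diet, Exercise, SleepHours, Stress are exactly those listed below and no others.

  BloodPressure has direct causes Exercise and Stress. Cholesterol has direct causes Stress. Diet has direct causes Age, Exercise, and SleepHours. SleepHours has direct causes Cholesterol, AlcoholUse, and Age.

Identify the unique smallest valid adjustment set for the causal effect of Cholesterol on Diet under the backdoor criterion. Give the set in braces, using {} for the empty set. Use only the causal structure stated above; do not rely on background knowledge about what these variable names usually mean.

{}

Variables eligible for adjustment (non-descendants of Cholesterol, excluding Cholesterol and Diet): {Age, AlcoholUse, BloodPressure, Exercise, Stress}.
Backdoor paths from Cholesterol to Diet:
  P1: Cholesterol <- Stress -> BloodPressure <- Exercise -> Diet
Each backdoor path contains an unconditioned collider, so every path is already blocked with the empty conditioning set:
  P1: blocked at collider BloodPressure (neither it nor any descendant is in the conditioning set).
The empty set is therefore the unique smallest valid set.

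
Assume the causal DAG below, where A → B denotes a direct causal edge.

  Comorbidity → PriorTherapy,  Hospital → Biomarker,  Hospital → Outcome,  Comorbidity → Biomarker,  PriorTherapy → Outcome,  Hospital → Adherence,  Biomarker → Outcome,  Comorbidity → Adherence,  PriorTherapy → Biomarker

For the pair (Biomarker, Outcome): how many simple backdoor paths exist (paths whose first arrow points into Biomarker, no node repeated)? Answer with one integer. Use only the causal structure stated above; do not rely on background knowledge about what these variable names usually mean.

6

A backdoor path from Biomarker to Outcome is any simple undirected path whose first edge points into Biomarker (i.e. leaves Biomarker via a parent).
Parents of Biomarker: {Comorbidity, Hospital, PriorTherapy}.
Enumerating:
  P1: Biomarker <- Hospital -> Adherence <- Comorbidity -> PriorTherapy -> Outcome
  P2: Biomarker <- Hospital -> Outcome
  P3: Biomarker <- Comorbidity -> Adherence <- Hospital -> Outcome
  P4: Biomarker <- Comorbidity -> PriorTherapy -> Outcome
  P5: Biomarker <- PriorTherapy <- Comorbidity -> Adherence <- Hospital -> Outcome
  P6: Biomarker <- PriorTherapy -> Outcome
That exhausts the simple backdoor paths. Count: 6.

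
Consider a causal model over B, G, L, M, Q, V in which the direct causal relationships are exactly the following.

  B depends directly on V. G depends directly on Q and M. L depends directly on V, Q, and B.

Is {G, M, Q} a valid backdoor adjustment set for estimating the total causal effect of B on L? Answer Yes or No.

No

Backdoor paths from B to L (paths whose first edge points into B):
  P1: B <- V -> L
Condition 1 (no descendant of B in the set): holds — descendants of B are {L}; none are in {G, M, Q}.
Condition 2 (every backdoor path blocked by {G, M, Q}):
  P1: open — no interior node is in the conditioning set.
{G, M, Q} does not satisfy the backdoor criterion.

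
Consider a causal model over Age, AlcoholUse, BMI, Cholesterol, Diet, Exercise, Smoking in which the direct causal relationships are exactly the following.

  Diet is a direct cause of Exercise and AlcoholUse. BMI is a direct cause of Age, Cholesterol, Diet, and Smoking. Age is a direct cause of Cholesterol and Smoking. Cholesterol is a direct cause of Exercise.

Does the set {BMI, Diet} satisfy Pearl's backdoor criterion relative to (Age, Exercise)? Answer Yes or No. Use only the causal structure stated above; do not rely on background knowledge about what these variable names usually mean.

Backdoor paths from Age to Exercise (paths whose first edge points into Age):
  P1: Age <- BMI -> Diet -> Exercise
  P2: Age <- BMI -> Cholesterol -> Exercise
Condition 1 (no descendant of Age in the set): holds — descendants of Age are {Cholesterol, Exercise, Smoking}; none are in {BMI, Diet}.
Condition 2 (every backdoor path blocked by {BMI, Diet}):
  P1: blocked at fork node BMI ∈ conditioning set.
  P2: blocked at fork node BMI ∈ conditioning set.
{BMI, Diet} satisfies the backdoor criterion.

Yes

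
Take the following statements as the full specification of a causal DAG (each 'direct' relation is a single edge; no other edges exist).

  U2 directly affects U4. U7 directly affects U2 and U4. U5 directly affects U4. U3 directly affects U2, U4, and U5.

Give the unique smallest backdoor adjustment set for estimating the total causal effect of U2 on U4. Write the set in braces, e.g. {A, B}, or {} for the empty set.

Variables eligible for adjustment (non-descendants of U2, excluding U2 and U4): {U3, U5, U7}.
Backdoor paths from U2 to U4:
  P1: U2 <- U3 -> U5 -> U4
  P2: U2 <- U3 -> U4
  P3: U2 <- U7 -> U4
The empty set is not sufficient: P1 (U2 <- U3 -> U5 -> U4) has no collider blocking it and no conditioned non-collider, so it is open.
Try {U3, U7}:
  P1: blocked at fork node U3 ∈ conditioning set.
  P2: blocked at fork node U3 ∈ conditioning set.
  P3: blocked at fork node U7 ∈ conditioning set.
{U3, U7} contains no descendant of U2 and blocks every backdoor path.
Every element of {U3, U7} is needed (dropping U3 leaves P1 open; dropping U7 leaves P3 open), so no proper subset is valid.
Among all size-2 subsets of the eligible variables, only {U3, U7} blocks every backdoor path, so it is the unique smallest valid adjustment set.

{U3, U7}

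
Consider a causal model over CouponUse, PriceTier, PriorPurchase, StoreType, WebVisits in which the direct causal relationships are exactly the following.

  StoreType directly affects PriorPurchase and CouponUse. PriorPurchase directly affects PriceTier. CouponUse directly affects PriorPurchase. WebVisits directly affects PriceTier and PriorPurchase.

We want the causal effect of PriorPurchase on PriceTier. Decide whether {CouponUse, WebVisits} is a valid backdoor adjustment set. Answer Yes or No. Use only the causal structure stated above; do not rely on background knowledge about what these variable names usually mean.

Yes

Backdoor paths from PriorPurchase to PriceTier (paths whose first edge points into PriorPurchase):
  P1: PriorPurchase <- WebVisits -> PriceTier
Condition 1 (no descendant of PriorPurchase in the set): holds — descendants of PriorPurchase are {PriceTier}; none are in {CouponUse, WebVisits}.
Condition 2 (every backdoor path blocked by {CouponUse, WebVisits}):
  P1: blocked at fork node WebVisits ∈ conditioning set.
{CouponUse, WebVisits} satisfies the backdoor criterion.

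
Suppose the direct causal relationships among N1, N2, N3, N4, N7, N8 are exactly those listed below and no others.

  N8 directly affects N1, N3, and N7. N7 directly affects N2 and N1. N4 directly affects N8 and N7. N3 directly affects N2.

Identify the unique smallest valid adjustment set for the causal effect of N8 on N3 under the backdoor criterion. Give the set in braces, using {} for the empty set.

Variables eligible for adjustment (non-descendants of N8, excluding N8 and N3): {N4}.
Backdoor paths from N8 to N3:
  P1: N8 <- N4 -> N7 -> N2 <- N3
Each backdoor path contains an unconditioned collider, so every path is already blocked with the empty conditioning set:
  P1: blocked at collider N2 (neither it nor any descendant is in the conditioning set).
The empty set is therefore the unique smallest valid set.

{}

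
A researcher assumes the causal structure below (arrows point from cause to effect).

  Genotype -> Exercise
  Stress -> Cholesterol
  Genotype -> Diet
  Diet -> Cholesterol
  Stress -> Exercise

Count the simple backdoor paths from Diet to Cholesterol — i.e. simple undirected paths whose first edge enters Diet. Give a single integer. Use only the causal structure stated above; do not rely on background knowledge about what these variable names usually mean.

A backdoor path from Diet to Cholesterol is any simple undirected path whose first edge points into Diet (i.e. leaves Diet via a parent).
Parents of Diet: {Genotype}.
Enumerating:
  P1: Diet <- Genotype -> Exercise <- Stress -> Cholesterol
That exhausts the simple backdoor paths. Count: 1.

1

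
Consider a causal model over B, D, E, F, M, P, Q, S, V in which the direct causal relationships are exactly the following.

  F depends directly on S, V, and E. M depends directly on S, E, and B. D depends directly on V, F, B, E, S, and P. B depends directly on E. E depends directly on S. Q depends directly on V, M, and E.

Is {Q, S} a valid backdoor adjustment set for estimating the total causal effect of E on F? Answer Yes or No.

No

Backdoor paths from E to F (paths whose first edge points into E):
  P1: E <- S -> F
  P2: E <- S -> M <- B -> D <- V -> F
  P3: E <- S -> M <- B -> D <- F
  P4: E <- S -> M -> Q <- V -> F
  P5: E <- S -> M -> Q <- V -> D <- F
  P6: E <- S -> D <- V -> F
  P7: E <- S -> D <- B -> M -> Q <- V -> F
  P8: E <- S -> D <- F
Condition 1 (no descendant of E in the set): FAILS — Q is a descendant of E.
Condition 2 (every backdoor path blocked by {Q, S}):
  P1: blocked at fork node S ∈ conditioning set.
  P2: blocked at fork node S ∈ conditioning set.
  P3: blocked at fork node S ∈ conditioning set.
  P4: blocked at fork node S ∈ conditioning set.
  P5: blocked at fork node S ∈ conditioning set.
  P6: blocked at fork node S ∈ conditioning set.
  P7: blocked at fork node S ∈ conditioning set.
  P8: blocked at fork node S ∈ conditioning set.
{Q, S} does not satisfy the backdoor criterion.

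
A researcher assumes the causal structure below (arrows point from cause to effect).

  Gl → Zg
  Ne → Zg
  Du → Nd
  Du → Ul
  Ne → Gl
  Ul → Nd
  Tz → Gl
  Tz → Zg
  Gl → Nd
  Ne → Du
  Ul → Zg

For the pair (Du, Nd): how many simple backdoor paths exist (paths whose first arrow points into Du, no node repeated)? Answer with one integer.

A backdoor path from Du to Nd is any simple undirected path whose first edge points into Du (i.e. leaves Du via a parent).
Parents of Du: {Ne}.
Enumerating:
  P1: Du <- Ne -> Gl <- Tz -> Zg <- Ul -> Nd
  P2: Du <- Ne -> Gl -> Zg <- Ul -> Nd
  P3: Du <- Ne -> Gl -> Nd
  P4: Du <- Ne -> Zg <- Tz -> Gl -> Nd
  P5: Du <- Ne -> Zg <- Gl -> Nd
  P6: Du <- Ne -> Zg <- Ul -> Nd
That exhausts the simple backdoor paths. Count: 6.

6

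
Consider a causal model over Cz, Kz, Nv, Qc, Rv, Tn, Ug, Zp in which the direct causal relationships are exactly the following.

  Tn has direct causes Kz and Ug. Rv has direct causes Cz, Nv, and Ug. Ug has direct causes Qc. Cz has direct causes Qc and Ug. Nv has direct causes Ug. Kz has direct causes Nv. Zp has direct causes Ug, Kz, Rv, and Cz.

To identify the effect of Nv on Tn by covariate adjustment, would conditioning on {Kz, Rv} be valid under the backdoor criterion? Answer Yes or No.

No

Backdoor paths from Nv to Tn (paths whose first edge points into Nv):
  P1: Nv <- Ug <- Qc -> Cz -> Rv -> Zp <- Kz -> Tn
  P2: Nv <- Ug <- Qc -> Cz -> Zp <- Kz -> Tn
  P3: Nv <- Ug -> Cz -> Rv -> Zp <- Kz -> Tn
  P4: Nv <- Ug -> Cz -> Zp <- Kz -> Tn
  P5: Nv <- Ug -> Tn
  P6: Nv <- Ug -> Rv <- Cz -> Zp <- Kz -> Tn
  P7: Nv <- Ug -> Rv -> Zp <- Kz -> Tn
  P8: Nv <- Ug -> Zp <- Kz -> Tn
Condition 1 (no descendant of Nv in the set): FAILS — Kz and Rv are descendants of Nv.
Condition 2 (every backdoor path blocked by {Kz, Rv}):
  P1: blocked at chain node Rv ∈ conditioning set.
  P2: blocked at collider Zp (neither it nor any descendant is in the conditioning set).
  P3: blocked at chain node Rv ∈ conditioning set.
  P4: blocked at collider Zp (neither it nor any descendant is in the conditioning set).
  P5: open — no interior node is in the conditioning set.
  P6: blocked at collider Zp (neither it nor any descendant is in the conditioning set).
  P7: blocked at chain node Rv ∈ conditioning set.
  P8: blocked at collider Zp (neither it nor any descendant is in the conditioning set).
{Kz, Rv} does not satisfy the backdoor criterion.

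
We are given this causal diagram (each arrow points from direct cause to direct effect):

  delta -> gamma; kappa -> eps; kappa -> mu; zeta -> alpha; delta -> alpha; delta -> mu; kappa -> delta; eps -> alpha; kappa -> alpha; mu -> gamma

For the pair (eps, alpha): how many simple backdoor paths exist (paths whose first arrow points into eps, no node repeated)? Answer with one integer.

4

A backdoor path from eps to alpha is any simple undirected path whose first edge points into eps (i.e. leaves eps via a parent).
Parents of eps: {kappa}.
Enumerating:
  P1: eps <- kappa -> delta -> alpha
  P2: eps <- kappa -> mu <- delta -> alpha
  P3: eps <- kappa -> mu -> gamma <- delta -> alpha
  P4: eps <- kappa -> alpha
That exhausts the simple backdoor paths. Count: 4.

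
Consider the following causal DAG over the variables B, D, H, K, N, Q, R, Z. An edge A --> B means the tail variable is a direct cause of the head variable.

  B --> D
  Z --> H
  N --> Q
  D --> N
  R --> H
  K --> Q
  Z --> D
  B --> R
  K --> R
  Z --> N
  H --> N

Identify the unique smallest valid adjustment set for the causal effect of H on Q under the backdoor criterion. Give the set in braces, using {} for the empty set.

{R, Z}

Variables eligible for adjustment (non-descendants of H, excluding H and Q): {B, D, K, R, Z}.
Backdoor paths from H to Q:
  P1: H <- Z -> D <- B -> R <- K -> Q
  P2: H <- Z -> D -> N -> Q
  P3: H <- Z -> N <- D <- B -> R <- K -> Q
  P4: H <- Z -> N -> Q
  P5: H <- R <- B -> D <- Z -> N -> Q
  P6: H <- R <- B -> D -> N -> Q
  P7: H <- R <- K -> Q
The empty set is not sufficient: P2 (H <- Z -> D -> N -> Q) has no collider blocking it and no conditioned non-collider, so it is open.
Try {R, Z}:
  P1: blocked at fork node Z ∈ conditioning set.
  P2: blocked at fork node Z ∈ conditioning set.
  P3: blocked at fork node Z ∈ conditioning set.
  P4: blocked at fork node Z ∈ conditioning set.
  P5: blocked at chain node R ∈ conditioning set.
  P6: blocked at chain node R ∈ conditioning set.
  P7: blocked at chain node R ∈ conditioning set.
{R, Z} contains no descendant of H and blocks every backdoor path.
Every element of {R, Z} is needed (dropping R leaves P6 open; dropping Z leaves P2 open), so no proper subset is valid.
Among all size-2 subsets of the eligible variables, only {R, Z} blocks every backdoor path, so it is the unique smallest valid adjustment set.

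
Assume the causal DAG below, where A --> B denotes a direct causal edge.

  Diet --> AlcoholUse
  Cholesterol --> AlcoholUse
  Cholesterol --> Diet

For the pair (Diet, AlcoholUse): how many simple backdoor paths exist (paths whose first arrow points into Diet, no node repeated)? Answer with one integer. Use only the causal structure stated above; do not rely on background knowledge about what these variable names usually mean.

1

A backdoor path from Diet to AlcoholUse is any simple undirected path whose first edge points into Diet (i.e. leaves Diet via a parent).
Parents of Diet: {Cholesterol}.
Enumerating:
  P1: Diet <- Cholesterol -> AlcoholUse
That exhausts the simple backdoor paths. Count: 1.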